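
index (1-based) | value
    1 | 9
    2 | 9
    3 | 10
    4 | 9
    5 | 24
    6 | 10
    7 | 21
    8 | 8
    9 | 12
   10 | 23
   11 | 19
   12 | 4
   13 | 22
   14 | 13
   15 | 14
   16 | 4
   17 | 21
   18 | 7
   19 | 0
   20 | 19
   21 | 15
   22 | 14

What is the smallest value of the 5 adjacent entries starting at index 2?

9

Elements at indices 2..6: 9, 10, 9, 24, 10
min(9, 10, 9, 24, 10) = 9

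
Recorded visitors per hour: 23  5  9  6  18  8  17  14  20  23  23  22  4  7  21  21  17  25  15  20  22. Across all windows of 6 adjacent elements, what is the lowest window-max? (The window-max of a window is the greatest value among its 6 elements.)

18

23 5 9 6 18 8 → max 23
5 9 6 18 8 17 → max 18
9 6 18 8 17 14 → max 18
6 18 8 17 14 20 → max 20
18 8 17 14 20 23 → max 23
8 17 14 20 23 23 → max 23
17 14 20 23 23 22 → max 23
14 20 23 23 22 4 → max 23
20 23 23 22 4 7 → max 23
23 23 22 4 7 21 → max 23
23 22 4 7 21 21 → max 23
22 4 7 21 21 17 → max 22
4 7 21 21 17 25 → max 25
7 21 21 17 25 15 → max 25
21 21 17 25 15 20 → max 25
21 17 25 15 20 22 → max 25
Lowest of these is 18.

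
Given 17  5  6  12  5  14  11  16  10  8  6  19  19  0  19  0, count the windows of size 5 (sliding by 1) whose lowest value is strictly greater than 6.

[17, 5, 6, 12, 5] → min 5
[5, 6, 12, 5, 14] → min 5
[6, 12, 5, 14, 11] → min 5
[12, 5, 14, 11, 16] → min 5
[5, 14, 11, 16, 10] → min 5
[14, 11, 16, 10, 8] → min 8  > 6 ✓
[11, 16, 10, 8, 6] → min 6
[16, 10, 8, 6, 19] → min 6
[10, 8, 6, 19, 19] → min 6
[8, 6, 19, 19, 0] → min 0
[6, 19, 19, 0, 19] → min 0
[19, 19, 0, 19, 0] → min 0
1 window satisfy the condition.

1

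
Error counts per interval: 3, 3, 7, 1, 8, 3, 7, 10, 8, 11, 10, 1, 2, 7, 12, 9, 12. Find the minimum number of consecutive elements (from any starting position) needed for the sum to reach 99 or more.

add 3: running sum 3 < 99
add 3: running sum 6 < 99
add 7: running sum 13 < 99
add 1: running sum 14 < 99
add 8: running sum 22 < 99
add 3: running sum 25 < 99
add 7: running sum 32 < 99
add 10: running sum 42 < 99
add 8: running sum 50 < 99
add 11: running sum 61 < 99
add 10: running sum 71 < 99
add 1: running sum 72 < 99
add 2: running sum 74 < 99
add 7: running sum 81 < 99
add 12: running sum 93 < 99
add 9: shortest ending here [3, 7, 1, 8, 3, 7, 10, 8, 11, 10, 1, 2, 7, 12, 9] sum 99, len 15
add 12: shortest ending here [8, 3, 7, 10, 8, 11, 10, 1, 2, 7, 12, 9, 12] sum 100, len 13
Shortest qualifying length: 13.

13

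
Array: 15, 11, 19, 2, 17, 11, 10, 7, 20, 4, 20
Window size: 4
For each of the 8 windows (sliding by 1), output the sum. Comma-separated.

47, 49, 49, 40, 45, 48, 41, 51

Sliding a size-4 window across the 11 values:
(15, 11, 19, 2) → sum 47
(11, 19, 2, 17) → sum 49
(19, 2, 17, 11) → sum 49
(2, 17, 11, 10) → sum 40
(17, 11, 10, 7) → sum 45
(11, 10, 7, 20) → sum 48
(10, 7, 20, 4) → sum 41
(7, 20, 4, 20) → sum 51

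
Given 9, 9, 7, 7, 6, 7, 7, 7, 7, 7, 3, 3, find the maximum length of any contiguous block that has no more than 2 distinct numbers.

add 9: window [9] (1 distinct), len 1
add 9: window [9, 9] (1 distinct), len 2
add 7: window [9, 9, 7] (2 distinct), len 3
add 7: window [9, 9, 7, 7] (2 distinct), len 4
add 6: window [7, 7, 6] (2 distinct), len 3
add 7: window [7, 7, 6, 7] (2 distinct), len 4
add 7: window [7, 7, 6, 7, 7] (2 distinct), len 5
add 7: window [7, 7, 6, 7, 7, 7] (2 distinct), len 6
add 7: window [7, 7, 6, 7, 7, 7, 7] (2 distinct), len 7
add 7: window [7, 7, 6, 7, 7, 7, 7, 7] (2 distinct), len 8
add 3: window [7, 7, 7, 7, 7, 3] (2 distinct), len 6
add 3: window [7, 7, 7, 7, 7, 3, 3] (2 distinct), len 7
Longest length with ≤2 distinct: 8.

8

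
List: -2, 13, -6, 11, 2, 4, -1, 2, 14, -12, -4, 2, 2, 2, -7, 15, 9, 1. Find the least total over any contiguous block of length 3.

-14

-2 13 -6 → sum 5
13 -6 11 → sum 18
-6 11 2 → sum 7
11 2 4 → sum 17
2 4 -1 → sum 5
4 -1 2 → sum 5
-1 2 14 → sum 15
2 14 -12 → sum 4
14 -12 -4 → sum -2
-12 -4 2 → sum -14
-4 2 2 → sum 0
2 2 2 → sum 6
2 2 -7 → sum -3
2 -7 15 → sum 10
-7 15 9 → sum 17
15 9 1 → sum 25
Least of these is -14.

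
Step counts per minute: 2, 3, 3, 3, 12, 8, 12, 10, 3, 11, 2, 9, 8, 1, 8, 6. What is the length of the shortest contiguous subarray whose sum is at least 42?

4

add 2: running sum 2 < 42
add 3: running sum 5 < 42
add 3: running sum 8 < 42
add 3: running sum 11 < 42
add 12: running sum 23 < 42
add 8: running sum 31 < 42
end 6: [2, 3, 3, 3, 12, 8, 12] sum 43, len 7
end 7: [12, 8, 12, 10] sum 42, len 4
end 8: [12, 8, 12, 10, 3] sum 45, len 5
end 9: [8, 12, 10, 3, 11] sum 44, len 5
end 10: [8, 12, 10, 3, 11, 2] sum 46, len 6
end 11: [12, 10, 3, 11, 2, 9] sum 47, len 6
end 12: [10, 3, 11, 2, 9, 8] sum 43, len 6
end 13: [10, 3, 11, 2, 9, 8, 1] sum 44, len 7
end 14: [3, 11, 2, 9, 8, 1, 8] sum 42, len 7
end 15: [11, 2, 9, 8, 1, 8, 6] sum 45, len 7
Shortest qualifying length: 4.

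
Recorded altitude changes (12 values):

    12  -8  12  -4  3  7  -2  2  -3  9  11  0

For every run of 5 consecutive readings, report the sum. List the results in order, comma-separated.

Sliding a size-5 window across the 12 values:
(12, -8, 12, -4, 3) → sum 15
(-8, 12, -4, 3, 7) → sum 10
(12, -4, 3, 7, -2) → sum 16
(-4, 3, 7, -2, 2) → sum 6
(3, 7, -2, 2, -3) → sum 7
(7, -2, 2, -3, 9) → sum 13
(-2, 2, -3, 9, 11) → sum 17
(2, -3, 9, 11, 0) → sum 19

15, 10, 16, 6, 7, 13, 17, 19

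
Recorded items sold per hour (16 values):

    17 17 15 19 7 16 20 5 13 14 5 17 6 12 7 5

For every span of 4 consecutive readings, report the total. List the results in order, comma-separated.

Sliding a size-4 window across the 16 values:
(17, 17, 15, 19) → sum 68
(17, 15, 19, 7) → sum 58
(15, 19, 7, 16) → sum 57
(19, 7, 16, 20) → sum 62
(7, 16, 20, 5) → sum 48
(16, 20, 5, 13) → sum 54
(20, 5, 13, 14) → sum 52
(5, 13, 14, 5) → sum 37
(13, 14, 5, 17) → sum 49
(14, 5, 17, 6) → sum 42
(5, 17, 6, 12) → sum 40
(17, 6, 12, 7) → sum 42
(6, 12, 7, 5) → sum 30

68, 58, 57, 62, 48, 54, 52, 37, 49, 42, 40, 42, 30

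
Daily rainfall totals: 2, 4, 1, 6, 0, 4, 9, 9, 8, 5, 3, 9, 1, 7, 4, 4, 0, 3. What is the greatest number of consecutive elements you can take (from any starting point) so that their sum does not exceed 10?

3

Extend to the right; shrink from the left whenever the sum exceeds 10:
[2] sum 2 len 1
[2, 4] sum 6 len 2
[2, 4, 1] sum 7 len 3
[1, 6] sum 7 len 2
[1, 6, 0] sum 7 len 3
[6, 0, 4] sum 10 len 3
[9] sum 9 len 1
[9] sum 9 len 1
[8] sum 8 len 1
[5] sum 5 len 1
[5, 3] sum 8 len 2
[9] sum 9 len 1
[9, 1] sum 10 len 2
[1, 7] sum 8 len 2
[4] sum 4 len 1
[4, 4] sum 8 len 2
[4, 4, 0] sum 8 len 3
[4, 0, 3] sum 7 len 3
Longest length seen: 3.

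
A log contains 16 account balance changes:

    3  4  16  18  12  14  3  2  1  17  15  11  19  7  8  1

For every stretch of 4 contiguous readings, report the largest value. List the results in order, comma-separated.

18, 18, 18, 18, 14, 14, 17, 17, 17, 19, 19, 19, 19

Sliding a size-4 window across the 16 values:
[3, 4, 16, 18] → max 18
[4, 16, 18, 12] → max 18
[16, 18, 12, 14] → max 18
[18, 12, 14, 3] → max 18
[12, 14, 3, 2] → max 14
[14, 3, 2, 1] → max 14
[3, 2, 1, 17] → max 17
[2, 1, 17, 15] → max 17
[1, 17, 15, 11] → max 17
[17, 15, 11, 19] → max 19
[15, 11, 19, 7] → max 19
[11, 19, 7, 8] → max 19
[19, 7, 8, 1] → max 19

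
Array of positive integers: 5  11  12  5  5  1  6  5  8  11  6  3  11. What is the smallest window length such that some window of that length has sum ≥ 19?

add 5: running sum 5 < 19
add 11: running sum 16 < 19
end 2: [11, 12] sum 23, len 2
end 3: [11, 12, 5] sum 28, len 3
end 4: [12, 5, 5] sum 22, len 3
end 5: [12, 5, 5, 1] sum 23, len 4
end 6: [12, 5, 5, 1, 6] sum 29, len 5
end 7: [5, 5, 1, 6, 5] sum 22, len 5
end 8: [6, 5, 8] sum 19, len 3
end 9: [8, 11] sum 19, len 2
end 10: [8, 11, 6] sum 25, len 3
end 11: [11, 6, 3] sum 20, len 3
end 12: [6, 3, 11] sum 20, len 3
Shortest qualifying length: 2.

2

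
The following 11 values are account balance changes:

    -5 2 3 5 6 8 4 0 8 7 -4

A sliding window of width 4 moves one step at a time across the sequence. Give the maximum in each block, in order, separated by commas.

5, 6, 8, 8, 8, 8, 8, 8

(-5, 2, 3, 5) → max 5
(2, 3, 5, 6) → max 6
(3, 5, 6, 8) → max 8
(5, 6, 8, 4) → max 8
(6, 8, 4, 0) → max 8
(8, 4, 0, 8) → max 8
(4, 0, 8, 7) → max 8
(0, 8, 7, -4) → max 8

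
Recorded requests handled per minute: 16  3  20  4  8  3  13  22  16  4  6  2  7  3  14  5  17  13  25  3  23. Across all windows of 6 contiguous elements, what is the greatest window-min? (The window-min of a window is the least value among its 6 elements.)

Window mins for each of the 16 positions:
[16, 3, 20, 4, 8, 3] → min 3
[3, 20, 4, 8, 3, 13] → min 3
[20, 4, 8, 3, 13, 22] → min 3
[4, 8, 3, 13, 22, 16] → min 3
[8, 3, 13, 22, 16, 4] → min 3
[3, 13, 22, 16, 4, 6] → min 3
[13, 22, 16, 4, 6, 2] → min 2
[22, 16, 4, 6, 2, 7] → min 2
[16, 4, 6, 2, 7, 3] → min 2
[4, 6, 2, 7, 3, 14] → min 2
[6, 2, 7, 3, 14, 5] → min 2
[2, 7, 3, 14, 5, 17] → min 2
[7, 3, 14, 5, 17, 13] → min 3
[3, 14, 5, 17, 13, 25] → min 3
[14, 5, 17, 13, 25, 3] → min 3
[5, 17, 13, 25, 3, 23] → min 3
Greatest of these is 3.

3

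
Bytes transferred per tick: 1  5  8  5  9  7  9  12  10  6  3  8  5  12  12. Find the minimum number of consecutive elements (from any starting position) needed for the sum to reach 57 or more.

add 1: running sum 1 < 57
add 5: running sum 6 < 57
add 8: running sum 14 < 57
add 5: running sum 19 < 57
add 9: running sum 28 < 57
add 7: running sum 35 < 57
add 9: running sum 44 < 57
add 12: running sum 56 < 57
end 8: [8, 5, 9, 7, 9, 12, 10] sum 60, len 7
end 9: [5, 9, 7, 9, 12, 10, 6] sum 58, len 7
end 10: [5, 9, 7, 9, 12, 10, 6, 3] sum 61, len 8
end 11: [9, 7, 9, 12, 10, 6, 3, 8] sum 64, len 8
end 12: [7, 9, 12, 10, 6, 3, 8, 5] sum 60, len 8
end 13: [9, 12, 10, 6, 3, 8, 5, 12] sum 65, len 8
end 14: [12, 10, 6, 3, 8, 5, 12, 12] sum 68, len 8
Shortest qualifying length: 7.

7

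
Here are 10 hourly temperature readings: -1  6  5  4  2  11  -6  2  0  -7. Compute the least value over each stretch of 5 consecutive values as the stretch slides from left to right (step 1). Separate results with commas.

Sliding a size-5 window across the 10 values:
[-1, 6, 5, 4, 2] → min -1
[6, 5, 4, 2, 11] → min 2
[5, 4, 2, 11, -6] → min -6
[4, 2, 11, -6, 2] → min -6
[2, 11, -6, 2, 0] → min -6
[11, -6, 2, 0, -7] → min -7

-1, 2, -6, -6, -6, -7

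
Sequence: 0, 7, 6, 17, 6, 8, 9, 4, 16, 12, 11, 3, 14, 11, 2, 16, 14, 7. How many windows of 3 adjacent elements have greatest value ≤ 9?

[0, 7, 6] → max 7  ≤ 9 ✓
[7, 6, 17] → max 17
[6, 17, 6] → max 17
[17, 6, 8] → max 17
[6, 8, 9] → max 9  ≤ 9 ✓
[8, 9, 4] → max 9  ≤ 9 ✓
[9, 4, 16] → max 16
[4, 16, 12] → max 16
[16, 12, 11] → max 16
[12, 11, 3] → max 12
[11, 3, 14] → max 14
[3, 14, 11] → max 14
[14, 11, 2] → max 14
[11, 2, 16] → max 16
[2, 16, 14] → max 16
[16, 14, 7] → max 16
3 windows satisfy the condition.

3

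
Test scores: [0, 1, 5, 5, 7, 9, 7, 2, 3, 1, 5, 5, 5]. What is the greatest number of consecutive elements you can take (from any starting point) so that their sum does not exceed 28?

add 0: [0] sum 0, len 1
add 1: [0, 1] sum 1, len 2
add 5: [0, 1, 5] sum 6, len 3
add 5: [0, 1, 5, 5] sum 11, len 4
add 7: [0, 1, 5, 5, 7] sum 18, len 5
add 9: [0, 1, 5, 5, 7, 9] sum 27, len 6
add 7: [5, 7, 9, 7] sum 28, len 4
add 2: [7, 9, 7, 2] sum 25, len 4
add 3: [7, 9, 7, 2, 3] sum 28, len 5
add 1: [9, 7, 2, 3, 1] sum 22, len 5
add 5: [9, 7, 2, 3, 1, 5] sum 27, len 6
add 5: [7, 2, 3, 1, 5, 5] sum 23, len 6
add 5: [7, 2, 3, 1, 5, 5, 5] sum 28, len 7
Longest length seen: 7.

7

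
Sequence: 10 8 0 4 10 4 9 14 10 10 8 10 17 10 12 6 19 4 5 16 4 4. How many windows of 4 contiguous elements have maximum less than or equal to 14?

(10, 8, 0, 4) → max 10  ≤ 14 ✓
(8, 0, 4, 10) → max 10  ≤ 14 ✓
(0, 4, 10, 4) → max 10  ≤ 14 ✓
(4, 10, 4, 9) → max 10  ≤ 14 ✓
(10, 4, 9, 14) → max 14  ≤ 14 ✓
(4, 9, 14, 10) → max 14  ≤ 14 ✓
(9, 14, 10, 10) → max 14  ≤ 14 ✓
(14, 10, 10, 8) → max 14  ≤ 14 ✓
(10, 10, 8, 10) → max 10  ≤ 14 ✓
(10, 8, 10, 17) → max 17
(8, 10, 17, 10) → max 17
(10, 17, 10, 12) → max 17
(17, 10, 12, 6) → max 17
(10, 12, 6, 19) → max 19
(12, 6, 19, 4) → max 19
(6, 19, 4, 5) → max 19
(19, 4, 5, 16) → max 19
(4, 5, 16, 4) → max 16
(5, 16, 4, 4) → max 16
9 windows satisfy the condition.

9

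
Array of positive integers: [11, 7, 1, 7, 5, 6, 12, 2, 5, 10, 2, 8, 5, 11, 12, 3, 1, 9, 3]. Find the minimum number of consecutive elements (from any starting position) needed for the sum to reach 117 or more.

add 11: running sum 11 < 117
add 7: running sum 18 < 117
add 1: running sum 19 < 117
add 7: running sum 26 < 117
add 5: running sum 31 < 117
add 6: running sum 37 < 117
add 12: running sum 49 < 117
add 2: running sum 51 < 117
add 5: running sum 56 < 117
add 10: running sum 66 < 117
add 2: running sum 68 < 117
add 8: running sum 76 < 117
add 5: running sum 81 < 117
add 11: running sum 92 < 117
add 12: running sum 104 < 117
add 3: running sum 107 < 117
add 1: running sum 108 < 117
add 9: shortest ending here [11, 7, 1, 7, 5, 6, 12, 2, 5, 10, 2, 8, 5, 11, 12, 3, 1, 9] sum 117, len 18
add 3: shortest ending here [11, 7, 1, 7, 5, 6, 12, 2, 5, 10, 2, 8, 5, 11, 12, 3, 1, 9, 3] sum 120, len 19
Shortest qualifying length: 18.

18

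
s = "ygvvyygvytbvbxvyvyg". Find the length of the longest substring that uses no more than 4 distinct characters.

10

[y] 1 distinct, len 1
[y, g] 2 distinct, len 2
[y, g, v] 3 distinct, len 3
[y, g, v, v] 3 distinct, len 4
[y, g, v, v, y] 3 distinct, len 5
[y, g, v, v, y, y] 3 distinct, len 6
[y, g, v, v, y, y, g] 3 distinct, len 7
[y, g, v, v, y, y, g, v] 3 distinct, len 8
[y, g, v, v, y, y, g, v, y] 3 distinct, len 9
[y, g, v, v, y, y, g, v, y, t] 4 distinct, len 10
[v, y, t, b] 4 distinct, len 4
[v, y, t, b, v] 4 distinct, len 5
[v, y, t, b, v, b] 4 distinct, len 6
[t, b, v, b, x] 4 distinct, len 5
[t, b, v, b, x, v] 4 distinct, len 6
[b, v, b, x, v, y] 4 distinct, len 6
[b, v, b, x, v, y, v] 4 distinct, len 7
[b, v, b, x, v, y, v, y] 4 distinct, len 8
[x, v, y, v, y, g] 4 distinct, len 6
Longest length with ≤4 distinct: 10.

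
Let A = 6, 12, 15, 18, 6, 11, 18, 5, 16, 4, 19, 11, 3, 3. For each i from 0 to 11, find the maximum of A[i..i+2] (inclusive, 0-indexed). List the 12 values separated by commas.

[6, 12, 15] → max 15
[12, 15, 18] → max 18
[15, 18, 6] → max 18
[18, 6, 11] → max 18
[6, 11, 18] → max 18
[11, 18, 5] → max 18
[18, 5, 16] → max 18
[5, 16, 4] → max 16
[16, 4, 19] → max 19
[4, 19, 11] → max 19
[19, 11, 3] → max 19
[11, 3, 3] → max 11

15, 18, 18, 18, 18, 18, 18, 16, 19, 19, 19, 11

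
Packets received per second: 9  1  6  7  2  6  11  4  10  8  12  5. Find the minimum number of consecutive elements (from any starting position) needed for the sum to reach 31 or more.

Extend right; whenever the sum reaches 31, record the length and shrink from the left:
add 9: running sum 9 < 31
add 1: running sum 10 < 31
add 6: running sum 16 < 31
add 7: running sum 23 < 31
add 2: running sum 25 < 31
add 6: shortest ending here [9, 1, 6, 7, 2, 6] sum 31, len 6
add 11: shortest ending here [6, 7, 2, 6, 11] sum 32, len 5
add 4: shortest ending here [6, 7, 2, 6, 11, 4] sum 36, len 6
add 10: shortest ending here [6, 11, 4, 10] sum 31, len 4
add 8: shortest ending here [11, 4, 10, 8] sum 33, len 4
add 12: shortest ending here [4, 10, 8, 12] sum 34, len 4
add 5: shortest ending here [10, 8, 12, 5] sum 35, len 4
Shortest qualifying length: 4.

4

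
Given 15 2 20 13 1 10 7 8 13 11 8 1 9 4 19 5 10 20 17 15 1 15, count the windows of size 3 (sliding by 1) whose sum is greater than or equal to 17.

19

15 2 20 → sum 37  ≥ 17 ✓
2 20 13 → sum 35  ≥ 17 ✓
20 13 1 → sum 34  ≥ 17 ✓
13 1 10 → sum 24  ≥ 17 ✓
1 10 7 → sum 18  ≥ 17 ✓
10 7 8 → sum 25  ≥ 17 ✓
7 8 13 → sum 28  ≥ 17 ✓
8 13 11 → sum 32  ≥ 17 ✓
13 11 8 → sum 32  ≥ 17 ✓
11 8 1 → sum 20  ≥ 17 ✓
8 1 9 → sum 18  ≥ 17 ✓
1 9 4 → sum 14
9 4 19 → sum 32  ≥ 17 ✓
4 19 5 → sum 28  ≥ 17 ✓
19 5 10 → sum 34  ≥ 17 ✓
5 10 20 → sum 35  ≥ 17 ✓
10 20 17 → sum 47  ≥ 17 ✓
20 17 15 → sum 52  ≥ 17 ✓
17 15 1 → sum 33  ≥ 17 ✓
15 1 15 → sum 31  ≥ 17 ✓
19 windows satisfy the condition.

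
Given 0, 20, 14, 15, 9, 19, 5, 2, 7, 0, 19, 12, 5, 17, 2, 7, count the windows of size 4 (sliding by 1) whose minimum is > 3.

4

[0, 20, 14, 15] → min 0
[20, 14, 15, 9] → min 9  > 3 ✓
[14, 15, 9, 19] → min 9  > 3 ✓
[15, 9, 19, 5] → min 5  > 3 ✓
[9, 19, 5, 2] → min 2
[19, 5, 2, 7] → min 2
[5, 2, 7, 0] → min 0
[2, 7, 0, 19] → min 0
[7, 0, 19, 12] → min 0
[0, 19, 12, 5] → min 0
[19, 12, 5, 17] → min 5  > 3 ✓
[12, 5, 17, 2] → min 2
[5, 17, 2, 7] → min 2
4 windows satisfy the condition.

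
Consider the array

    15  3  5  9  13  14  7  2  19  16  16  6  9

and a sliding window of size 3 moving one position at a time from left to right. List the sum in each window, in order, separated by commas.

15 3 5 → sum 23
3 5 9 → sum 17
5 9 13 → sum 27
9 13 14 → sum 36
13 14 7 → sum 34
14 7 2 → sum 23
7 2 19 → sum 28
2 19 16 → sum 37
19 16 16 → sum 51
16 16 6 → sum 38
16 6 9 → sum 31

23, 17, 27, 36, 34, 23, 28, 37, 51, 38, 31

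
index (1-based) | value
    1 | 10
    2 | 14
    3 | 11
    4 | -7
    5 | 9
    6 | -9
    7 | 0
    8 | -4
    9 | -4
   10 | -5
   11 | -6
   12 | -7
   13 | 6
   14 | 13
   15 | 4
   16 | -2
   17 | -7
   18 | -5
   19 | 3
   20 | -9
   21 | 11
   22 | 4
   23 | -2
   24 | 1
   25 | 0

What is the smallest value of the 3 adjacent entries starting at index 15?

Elements at indices 15..17: 4, -2, -7
min(4, -2, -7) = -7

-7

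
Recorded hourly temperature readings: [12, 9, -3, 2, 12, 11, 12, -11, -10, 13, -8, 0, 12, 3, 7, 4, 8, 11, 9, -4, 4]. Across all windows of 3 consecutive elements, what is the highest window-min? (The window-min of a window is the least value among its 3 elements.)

Each size-3 window and its min:
12 9 -3 → min -3
9 -3 2 → min -3
-3 2 12 → min -3
2 12 11 → min 2
12 11 12 → min 11
11 12 -11 → min -11
12 -11 -10 → min -11
-11 -10 13 → min -11
-10 13 -8 → min -10
13 -8 0 → min -8
-8 0 12 → min -8
0 12 3 → min 0
12 3 7 → min 3
3 7 4 → min 3
7 4 8 → min 4
4 8 11 → min 4
8 11 9 → min 8
11 9 -4 → min -4
9 -4 4 → min -4
Highest of these is 11.

11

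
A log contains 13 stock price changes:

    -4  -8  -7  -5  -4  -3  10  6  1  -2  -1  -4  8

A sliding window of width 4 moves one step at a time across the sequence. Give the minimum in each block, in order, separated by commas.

[-4, -8, -7, -5] → min -8
[-8, -7, -5, -4] → min -8
[-7, -5, -4, -3] → min -7
[-5, -4, -3, 10] → min -5
[-4, -3, 10, 6] → min -4
[-3, 10, 6, 1] → min -3
[10, 6, 1, -2] → min -2
[6, 1, -2, -1] → min -2
[1, -2, -1, -4] → min -4
[-2, -1, -4, 8] → min -4

-8, -8, -7, -5, -4, -3, -2, -2, -4, -4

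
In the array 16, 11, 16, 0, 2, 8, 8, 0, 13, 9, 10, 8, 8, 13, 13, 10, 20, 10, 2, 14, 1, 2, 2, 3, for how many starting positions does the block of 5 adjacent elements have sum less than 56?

16 11 16 0 2 → sum 45  < 56 ✓
11 16 0 2 8 → sum 37  < 56 ✓
16 0 2 8 8 → sum 34  < 56 ✓
0 2 8 8 0 → sum 18  < 56 ✓
2 8 8 0 13 → sum 31  < 56 ✓
8 8 0 13 9 → sum 38  < 56 ✓
8 0 13 9 10 → sum 40  < 56 ✓
0 13 9 10 8 → sum 40  < 56 ✓
13 9 10 8 8 → sum 48  < 56 ✓
9 10 8 8 13 → sum 48  < 56 ✓
10 8 8 13 13 → sum 52  < 56 ✓
8 8 13 13 10 → sum 52  < 56 ✓
8 13 13 10 20 → sum 64
13 13 10 20 10 → sum 66
13 10 20 10 2 → sum 55  < 56 ✓
10 20 10 2 14 → sum 56
20 10 2 14 1 → sum 47  < 56 ✓
10 2 14 1 2 → sum 29  < 56 ✓
2 14 1 2 2 → sum 21  < 56 ✓
14 1 2 2 3 → sum 22  < 56 ✓
17 windows satisfy the condition.

17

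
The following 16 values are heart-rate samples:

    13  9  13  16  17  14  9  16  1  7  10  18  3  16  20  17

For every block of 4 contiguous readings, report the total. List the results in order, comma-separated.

51, 55, 60, 56, 56, 40, 33, 34, 36, 38, 47, 57, 56

(13, 9, 13, 16) → sum 51
(9, 13, 16, 17) → sum 55
(13, 16, 17, 14) → sum 60
(16, 17, 14, 9) → sum 56
(17, 14, 9, 16) → sum 56
(14, 9, 16, 1) → sum 40
(9, 16, 1, 7) → sum 33
(16, 1, 7, 10) → sum 34
(1, 7, 10, 18) → sum 36
(7, 10, 18, 3) → sum 38
(10, 18, 3, 16) → sum 47
(18, 3, 16, 20) → sum 57
(3, 16, 20, 17) → sum 56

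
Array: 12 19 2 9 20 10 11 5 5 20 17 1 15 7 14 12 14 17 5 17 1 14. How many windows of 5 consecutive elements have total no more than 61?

13

[12, 19, 2, 9, 20] → sum 62
[19, 2, 9, 20, 10] → sum 60  ≤ 61 ✓
[2, 9, 20, 10, 11] → sum 52  ≤ 61 ✓
[9, 20, 10, 11, 5] → sum 55  ≤ 61 ✓
[20, 10, 11, 5, 5] → sum 51  ≤ 61 ✓
[10, 11, 5, 5, 20] → sum 51  ≤ 61 ✓
[11, 5, 5, 20, 17] → sum 58  ≤ 61 ✓
[5, 5, 20, 17, 1] → sum 48  ≤ 61 ✓
[5, 20, 17, 1, 15] → sum 58  ≤ 61 ✓
[20, 17, 1, 15, 7] → sum 60  ≤ 61 ✓
[17, 1, 15, 7, 14] → sum 54  ≤ 61 ✓
[1, 15, 7, 14, 12] → sum 49  ≤ 61 ✓
[15, 7, 14, 12, 14] → sum 62
[7, 14, 12, 14, 17] → sum 64
[14, 12, 14, 17, 5] → sum 62
[12, 14, 17, 5, 17] → sum 65
[14, 17, 5, 17, 1] → sum 54  ≤ 61 ✓
[17, 5, 17, 1, 14] → sum 54  ≤ 61 ✓
13 windows satisfy the condition.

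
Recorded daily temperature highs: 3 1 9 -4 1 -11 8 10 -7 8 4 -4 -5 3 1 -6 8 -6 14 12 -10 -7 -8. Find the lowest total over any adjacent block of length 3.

[3, 1, 9] → sum 13
[1, 9, -4] → sum 6
[9, -4, 1] → sum 6
[-4, 1, -11] → sum -14
[1, -11, 8] → sum -2
[-11, 8, 10] → sum 7
[8, 10, -7] → sum 11
[10, -7, 8] → sum 11
[-7, 8, 4] → sum 5
[8, 4, -4] → sum 8
[4, -4, -5] → sum -5
[-4, -5, 3] → sum -6
[-5, 3, 1] → sum -1
[3, 1, -6] → sum -2
[1, -6, 8] → sum 3
[-6, 8, -6] → sum -4
[8, -6, 14] → sum 16
[-6, 14, 12] → sum 20
[14, 12, -10] → sum 16
[12, -10, -7] → sum -5
[-10, -7, -8] → sum -25
Lowest of these is -25.

-25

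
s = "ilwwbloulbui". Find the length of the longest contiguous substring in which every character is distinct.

[i] len 1
[i, l] len 2
[i, l, w] len 3
[w] len 1
[w, b] len 2
[w, b, l] len 3
[w, b, l, o] len 4
[w, b, l, o, u] len 5
[o, u, l] len 3
[o, u, l, b] len 4
[l, b, u] len 3
[l, b, u, i] len 4
Longest all-distinct length: 5.

5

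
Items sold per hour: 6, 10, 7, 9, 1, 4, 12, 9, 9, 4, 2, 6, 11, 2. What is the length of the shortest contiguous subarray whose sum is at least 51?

7

add 6: running sum 6 < 51
add 10: running sum 16 < 51
add 7: running sum 23 < 51
add 9: running sum 32 < 51
add 1: running sum 33 < 51
add 4: running sum 37 < 51
add 12: running sum 49 < 51
end 7: [10, 7, 9, 1, 4, 12, 9] sum 52, len 7
end 8: [7, 9, 1, 4, 12, 9, 9] sum 51, len 7
end 9: [7, 9, 1, 4, 12, 9, 9, 4] sum 55, len 8
end 10: [7, 9, 1, 4, 12, 9, 9, 4, 2] sum 57, len 9
end 11: [9, 1, 4, 12, 9, 9, 4, 2, 6] sum 56, len 9
end 12: [12, 9, 9, 4, 2, 6, 11] sum 53, len 7
end 13: [12, 9, 9, 4, 2, 6, 11, 2] sum 55, len 8
Shortest qualifying length: 7.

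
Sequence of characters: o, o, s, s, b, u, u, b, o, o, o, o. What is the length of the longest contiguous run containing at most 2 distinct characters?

5

Extend right; when distinct count exceeds 2, shrink from the left:
add o: window [o] (1 distinct), len 1
add o: window [o, o] (1 distinct), len 2
add s: window [o, o, s] (2 distinct), len 3
add s: window [o, o, s, s] (2 distinct), len 4
add b: window [s, s, b] (2 distinct), len 3
add u: window [b, u] (2 distinct), len 2
add u: window [b, u, u] (2 distinct), len 3
add b: window [b, u, u, b] (2 distinct), len 4
add o: window [b, o] (2 distinct), len 2
add o: window [b, o, o] (2 distinct), len 3
add o: window [b, o, o, o] (2 distinct), len 4
add o: window [b, o, o, o, o] (2 distinct), len 5
Longest length with ≤2 distinct: 5.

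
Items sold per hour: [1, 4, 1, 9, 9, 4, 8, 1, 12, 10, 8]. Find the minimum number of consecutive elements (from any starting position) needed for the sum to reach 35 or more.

Extend right; whenever the sum reaches 35, record the length and shrink from the left:
add 1: running sum 1 < 35
add 4: running sum 5 < 35
add 1: running sum 6 < 35
add 9: running sum 15 < 35
add 9: running sum 24 < 35
add 4: running sum 28 < 35
end 6: [4, 1, 9, 9, 4, 8] sum 35, len 6
end 7: [4, 1, 9, 9, 4, 8, 1] sum 36, len 7
end 8: [9, 9, 4, 8, 1, 12] sum 43, len 6
end 9: [4, 8, 1, 12, 10] sum 35, len 5
end 10: [8, 1, 12, 10, 8] sum 39, len 5
Shortest qualifying length: 5.

5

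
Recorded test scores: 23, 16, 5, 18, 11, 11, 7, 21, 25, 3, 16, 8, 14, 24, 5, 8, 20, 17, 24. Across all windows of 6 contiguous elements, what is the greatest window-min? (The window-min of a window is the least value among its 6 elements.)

[23, 16, 5, 18, 11, 11] → min 5
[16, 5, 18, 11, 11, 7] → min 5
[5, 18, 11, 11, 7, 21] → min 5
[18, 11, 11, 7, 21, 25] → min 7
[11, 11, 7, 21, 25, 3] → min 3
[11, 7, 21, 25, 3, 16] → min 3
[7, 21, 25, 3, 16, 8] → min 3
[21, 25, 3, 16, 8, 14] → min 3
[25, 3, 16, 8, 14, 24] → min 3
[3, 16, 8, 14, 24, 5] → min 3
[16, 8, 14, 24, 5, 8] → min 5
[8, 14, 24, 5, 8, 20] → min 5
[14, 24, 5, 8, 20, 17] → min 5
[24, 5, 8, 20, 17, 24] → min 5
Greatest of these is 7.

7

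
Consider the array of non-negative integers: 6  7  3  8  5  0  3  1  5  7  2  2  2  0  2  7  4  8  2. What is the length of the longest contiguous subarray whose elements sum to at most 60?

Extend to the right; shrink from the left whenever the sum exceeds 60:
[6] sum 6 len 1
[6, 7] sum 13 len 2
[6, 7, 3] sum 16 len 3
[6, 7, 3, 8] sum 24 len 4
[6, 7, 3, 8, 5] sum 29 len 5
[6, 7, 3, 8, 5, 0] sum 29 len 6
[6, 7, 3, 8, 5, 0, 3] sum 32 len 7
[6, 7, 3, 8, 5, 0, 3, 1] sum 33 len 8
[6, 7, 3, 8, 5, 0, 3, 1, 5] sum 38 len 9
[6, 7, 3, 8, 5, 0, 3, 1, 5, 7] sum 45 len 10
[6, 7, 3, 8, 5, 0, 3, 1, 5, 7, 2] sum 47 len 11
[6, 7, 3, 8, 5, 0, 3, 1, 5, 7, 2, 2] sum 49 len 12
[6, 7, 3, 8, 5, 0, 3, 1, 5, 7, 2, 2, 2] sum 51 len 13
[6, 7, 3, 8, 5, 0, 3, 1, 5, 7, 2, 2, 2, 0] sum 51 len 14
[6, 7, 3, 8, 5, 0, 3, 1, 5, 7, 2, 2, 2, 0, 2] sum 53 len 15
[6, 7, 3, 8, 5, 0, 3, 1, 5, 7, 2, 2, 2, 0, 2, 7] sum 60 len 16
[7, 3, 8, 5, 0, 3, 1, 5, 7, 2, 2, 2, 0, 2, 7, 4] sum 58 len 16
[3, 8, 5, 0, 3, 1, 5, 7, 2, 2, 2, 0, 2, 7, 4, 8] sum 59 len 16
[8, 5, 0, 3, 1, 5, 7, 2, 2, 2, 0, 2, 7, 4, 8, 2] sum 58 len 16
Longest length seen: 16.

16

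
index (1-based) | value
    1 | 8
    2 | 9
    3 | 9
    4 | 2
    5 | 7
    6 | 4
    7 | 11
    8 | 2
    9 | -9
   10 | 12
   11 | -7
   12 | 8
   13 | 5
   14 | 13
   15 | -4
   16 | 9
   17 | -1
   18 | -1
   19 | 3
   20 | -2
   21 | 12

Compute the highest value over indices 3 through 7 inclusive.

Elements at indices 3..7: 9, 2, 7, 4, 11
max(9, 2, 7, 4, 11) = 11

11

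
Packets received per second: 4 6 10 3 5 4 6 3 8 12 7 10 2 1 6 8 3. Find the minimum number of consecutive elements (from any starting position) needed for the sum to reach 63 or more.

add 4: running sum 4 < 63
add 6: running sum 10 < 63
add 10: running sum 20 < 63
add 3: running sum 23 < 63
add 5: running sum 28 < 63
add 4: running sum 32 < 63
add 6: running sum 38 < 63
add 3: running sum 41 < 63
add 8: running sum 49 < 63
add 12: running sum 61 < 63
end 10: [6, 10, 3, 5, 4, 6, 3, 8, 12, 7] sum 64, len 10
end 11: [10, 3, 5, 4, 6, 3, 8, 12, 7, 10] sum 68, len 10
end 12: [10, 3, 5, 4, 6, 3, 8, 12, 7, 10, 2] sum 70, len 11
end 13: [10, 3, 5, 4, 6, 3, 8, 12, 7, 10, 2, 1] sum 71, len 12
end 14: [5, 4, 6, 3, 8, 12, 7, 10, 2, 1, 6] sum 64, len 11
end 15: [6, 3, 8, 12, 7, 10, 2, 1, 6, 8] sum 63, len 10
end 16: [6, 3, 8, 12, 7, 10, 2, 1, 6, 8, 3] sum 66, len 11
Shortest qualifying length: 10.

10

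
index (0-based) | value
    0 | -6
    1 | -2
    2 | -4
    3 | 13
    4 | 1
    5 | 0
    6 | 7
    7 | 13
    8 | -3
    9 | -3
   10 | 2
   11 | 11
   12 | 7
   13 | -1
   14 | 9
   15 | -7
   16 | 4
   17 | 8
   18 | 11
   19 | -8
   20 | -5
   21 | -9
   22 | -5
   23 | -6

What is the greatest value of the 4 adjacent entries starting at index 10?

11

Elements at indices 10..13: 2, 11, 7, -1
max(2, 11, 7, -1) = 11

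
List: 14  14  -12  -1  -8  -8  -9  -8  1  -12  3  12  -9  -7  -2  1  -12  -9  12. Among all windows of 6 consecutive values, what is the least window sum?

14 14 -12 -1 -8 -8 → sum -1
14 -12 -1 -8 -8 -9 → sum -24
-12 -1 -8 -8 -9 -8 → sum -46
-1 -8 -8 -9 -8 1 → sum -33
-8 -8 -9 -8 1 -12 → sum -44
-8 -9 -8 1 -12 3 → sum -33
-9 -8 1 -12 3 12 → sum -13
-8 1 -12 3 12 -9 → sum -13
1 -12 3 12 -9 -7 → sum -12
-12 3 12 -9 -7 -2 → sum -15
3 12 -9 -7 -2 1 → sum -2
12 -9 -7 -2 1 -12 → sum -17
-9 -7 -2 1 -12 -9 → sum -38
-7 -2 1 -12 -9 12 → sum -17
Least of these is -46.

-46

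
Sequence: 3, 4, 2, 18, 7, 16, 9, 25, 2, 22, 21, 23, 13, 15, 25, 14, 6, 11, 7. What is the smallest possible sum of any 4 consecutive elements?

27

3 4 2 18 → sum 27
4 2 18 7 → sum 31
2 18 7 16 → sum 43
18 7 16 9 → sum 50
7 16 9 25 → sum 57
16 9 25 2 → sum 52
9 25 2 22 → sum 58
25 2 22 21 → sum 70
2 22 21 23 → sum 68
22 21 23 13 → sum 79
21 23 13 15 → sum 72
23 13 15 25 → sum 76
13 15 25 14 → sum 67
15 25 14 6 → sum 60
25 14 6 11 → sum 56
14 6 11 7 → sum 38
Smallest of these is 27.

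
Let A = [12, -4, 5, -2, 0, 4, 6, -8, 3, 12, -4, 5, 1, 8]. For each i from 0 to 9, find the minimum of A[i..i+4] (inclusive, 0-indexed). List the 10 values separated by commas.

-4, -4, -2, -8, -8, -8, -8, -8, -4, -4

(12, -4, 5, -2, 0) → min -4
(-4, 5, -2, 0, 4) → min -4
(5, -2, 0, 4, 6) → min -2
(-2, 0, 4, 6, -8) → min -8
(0, 4, 6, -8, 3) → min -8
(4, 6, -8, 3, 12) → min -8
(6, -8, 3, 12, -4) → min -8
(-8, 3, 12, -4, 5) → min -8
(3, 12, -4, 5, 1) → min -4
(12, -4, 5, 1, 8) → min -4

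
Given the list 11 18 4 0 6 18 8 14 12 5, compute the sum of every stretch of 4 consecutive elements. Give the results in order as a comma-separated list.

33, 28, 28, 32, 46, 52, 39

11 18 4 0 → sum 33
18 4 0 6 → sum 28
4 0 6 18 → sum 28
0 6 18 8 → sum 32
6 18 8 14 → sum 46
18 8 14 12 → sum 52
8 14 12 5 → sum 39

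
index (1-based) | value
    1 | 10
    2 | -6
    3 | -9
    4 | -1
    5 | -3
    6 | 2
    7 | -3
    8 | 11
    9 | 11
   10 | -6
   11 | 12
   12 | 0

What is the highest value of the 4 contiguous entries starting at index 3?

Elements at indices 3..6: -9, -1, -3, 2
max(-9, -1, -3, 2) = 2

2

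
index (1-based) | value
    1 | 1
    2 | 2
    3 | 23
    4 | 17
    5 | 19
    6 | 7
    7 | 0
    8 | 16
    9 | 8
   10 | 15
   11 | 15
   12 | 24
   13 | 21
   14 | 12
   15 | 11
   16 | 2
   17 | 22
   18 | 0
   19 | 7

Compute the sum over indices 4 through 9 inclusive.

67

Elements at indices 4..9: 17, 19, 7, 0, 16, 8
sum(17, 19, 7, 0, 16, 8) = 67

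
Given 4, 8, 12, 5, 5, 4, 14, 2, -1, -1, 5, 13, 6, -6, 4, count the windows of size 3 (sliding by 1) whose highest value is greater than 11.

9

4 8 12 → max 12  > 11 ✓
8 12 5 → max 12  > 11 ✓
12 5 5 → max 12  > 11 ✓
5 5 4 → max 5
5 4 14 → max 14  > 11 ✓
4 14 2 → max 14  > 11 ✓
14 2 -1 → max 14  > 11 ✓
2 -1 -1 → max 2
-1 -1 5 → max 5
-1 5 13 → max 13  > 11 ✓
5 13 6 → max 13  > 11 ✓
13 6 -6 → max 13  > 11 ✓
6 -6 4 → max 6
9 windows satisfy the condition.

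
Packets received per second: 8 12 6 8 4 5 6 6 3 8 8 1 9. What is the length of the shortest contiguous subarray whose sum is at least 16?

add 8: running sum 8 < 16
end 1: [8, 12] sum 20, len 2
end 2: [12, 6] sum 18, len 2
end 3: [12, 6, 8] sum 26, len 3
end 4: [6, 8, 4] sum 18, len 3
end 5: [8, 4, 5] sum 17, len 3
end 6: [8, 4, 5, 6] sum 23, len 4
end 7: [5, 6, 6] sum 17, len 3
end 8: [5, 6, 6, 3] sum 20, len 4
end 9: [6, 3, 8] sum 17, len 3
end 10: [8, 8] sum 16, len 2
end 11: [8, 8, 1] sum 17, len 3
end 12: [8, 1, 9] sum 18, len 3
Shortest qualifying length: 2.

2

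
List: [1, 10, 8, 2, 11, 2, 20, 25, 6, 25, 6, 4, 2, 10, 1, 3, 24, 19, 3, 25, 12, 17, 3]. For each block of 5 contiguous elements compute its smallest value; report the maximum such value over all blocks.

6

Each size-5 window and its min:
(1, 10, 8, 2, 11) → min 1
(10, 8, 2, 11, 2) → min 2
(8, 2, 11, 2, 20) → min 2
(2, 11, 2, 20, 25) → min 2
(11, 2, 20, 25, 6) → min 2
(2, 20, 25, 6, 25) → min 2
(20, 25, 6, 25, 6) → min 6
(25, 6, 25, 6, 4) → min 4
(6, 25, 6, 4, 2) → min 2
(25, 6, 4, 2, 10) → min 2
(6, 4, 2, 10, 1) → min 1
(4, 2, 10, 1, 3) → min 1
(2, 10, 1, 3, 24) → min 1
(10, 1, 3, 24, 19) → min 1
(1, 3, 24, 19, 3) → min 1
(3, 24, 19, 3, 25) → min 3
(24, 19, 3, 25, 12) → min 3
(19, 3, 25, 12, 17) → min 3
(3, 25, 12, 17, 3) → min 3
Maximum of these is 6.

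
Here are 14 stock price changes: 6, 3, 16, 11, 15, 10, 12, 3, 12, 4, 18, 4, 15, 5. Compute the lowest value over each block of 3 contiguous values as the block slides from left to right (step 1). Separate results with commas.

6 3 16 → min 3
3 16 11 → min 3
16 11 15 → min 11
11 15 10 → min 10
15 10 12 → min 10
10 12 3 → min 3
12 3 12 → min 3
3 12 4 → min 3
12 4 18 → min 4
4 18 4 → min 4
18 4 15 → min 4
4 15 5 → min 4

3, 3, 11, 10, 10, 3, 3, 3, 4, 4, 4, 4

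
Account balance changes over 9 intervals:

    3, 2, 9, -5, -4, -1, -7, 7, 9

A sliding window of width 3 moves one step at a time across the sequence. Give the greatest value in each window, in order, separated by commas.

[3, 2, 9] → max 9
[2, 9, -5] → max 9
[9, -5, -4] → max 9
[-5, -4, -1] → max -1
[-4, -1, -7] → max -1
[-1, -7, 7] → max 7
[-7, 7, 9] → max 9

9, 9, 9, -1, -1, 7, 9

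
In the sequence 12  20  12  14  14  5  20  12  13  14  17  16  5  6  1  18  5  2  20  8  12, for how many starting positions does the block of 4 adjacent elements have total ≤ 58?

15

12 20 12 14 → sum 58  ≤ 58 ✓
20 12 14 14 → sum 60
12 14 14 5 → sum 45  ≤ 58 ✓
14 14 5 20 → sum 53  ≤ 58 ✓
14 5 20 12 → sum 51  ≤ 58 ✓
5 20 12 13 → sum 50  ≤ 58 ✓
20 12 13 14 → sum 59
12 13 14 17 → sum 56  ≤ 58 ✓
13 14 17 16 → sum 60
14 17 16 5 → sum 52  ≤ 58 ✓
17 16 5 6 → sum 44  ≤ 58 ✓
16 5 6 1 → sum 28  ≤ 58 ✓
5 6 1 18 → sum 30  ≤ 58 ✓
6 1 18 5 → sum 30  ≤ 58 ✓
1 18 5 2 → sum 26  ≤ 58 ✓
18 5 2 20 → sum 45  ≤ 58 ✓
5 2 20 8 → sum 35  ≤ 58 ✓
2 20 8 12 → sum 42  ≤ 58 ✓
15 windows satisfy the condition.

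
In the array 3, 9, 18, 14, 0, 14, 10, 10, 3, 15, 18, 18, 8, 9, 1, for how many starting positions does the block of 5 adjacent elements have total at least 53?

7

(3, 9, 18, 14, 0) → sum 44
(9, 18, 14, 0, 14) → sum 55  ≥ 53 ✓
(18, 14, 0, 14, 10) → sum 56  ≥ 53 ✓
(14, 0, 14, 10, 10) → sum 48
(0, 14, 10, 10, 3) → sum 37
(14, 10, 10, 3, 15) → sum 52
(10, 10, 3, 15, 18) → sum 56  ≥ 53 ✓
(10, 3, 15, 18, 18) → sum 64  ≥ 53 ✓
(3, 15, 18, 18, 8) → sum 62  ≥ 53 ✓
(15, 18, 18, 8, 9) → sum 68  ≥ 53 ✓
(18, 18, 8, 9, 1) → sum 54  ≥ 53 ✓
7 windows satisfy the condition.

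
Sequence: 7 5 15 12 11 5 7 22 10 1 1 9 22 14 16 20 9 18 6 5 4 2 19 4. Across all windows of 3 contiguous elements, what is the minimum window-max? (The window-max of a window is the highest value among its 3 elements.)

5

(7, 5, 15) → max 15
(5, 15, 12) → max 15
(15, 12, 11) → max 15
(12, 11, 5) → max 12
(11, 5, 7) → max 11
(5, 7, 22) → max 22
(7, 22, 10) → max 22
(22, 10, 1) → max 22
(10, 1, 1) → max 10
(1, 1, 9) → max 9
(1, 9, 22) → max 22
(9, 22, 14) → max 22
(22, 14, 16) → max 22
(14, 16, 20) → max 20
(16, 20, 9) → max 20
(20, 9, 18) → max 20
(9, 18, 6) → max 18
(18, 6, 5) → max 18
(6, 5, 4) → max 6
(5, 4, 2) → max 5
(4, 2, 19) → max 19
(2, 19, 4) → max 19
Minimum of these is 5.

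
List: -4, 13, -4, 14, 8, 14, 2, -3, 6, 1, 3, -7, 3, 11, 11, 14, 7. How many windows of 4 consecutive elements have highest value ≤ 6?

4

(-4, 13, -4, 14) → max 14
(13, -4, 14, 8) → max 14
(-4, 14, 8, 14) → max 14
(14, 8, 14, 2) → max 14
(8, 14, 2, -3) → max 14
(14, 2, -3, 6) → max 14
(2, -3, 6, 1) → max 6  ≤ 6 ✓
(-3, 6, 1, 3) → max 6  ≤ 6 ✓
(6, 1, 3, -7) → max 6  ≤ 6 ✓
(1, 3, -7, 3) → max 3  ≤ 6 ✓
(3, -7, 3, 11) → max 11
(-7, 3, 11, 11) → max 11
(3, 11, 11, 14) → max 14
(11, 11, 14, 7) → max 14
4 windows satisfy the condition.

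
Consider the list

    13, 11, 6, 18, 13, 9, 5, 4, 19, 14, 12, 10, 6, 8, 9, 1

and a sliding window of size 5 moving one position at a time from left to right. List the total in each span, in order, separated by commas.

61, 57, 51, 49, 50, 51, 54, 59, 61, 50, 45, 34

(13, 11, 6, 18, 13) → sum 61
(11, 6, 18, 13, 9) → sum 57
(6, 18, 13, 9, 5) → sum 51
(18, 13, 9, 5, 4) → sum 49
(13, 9, 5, 4, 19) → sum 50
(9, 5, 4, 19, 14) → sum 51
(5, 4, 19, 14, 12) → sum 54
(4, 19, 14, 12, 10) → sum 59
(19, 14, 12, 10, 6) → sum 61
(14, 12, 10, 6, 8) → sum 50
(12, 10, 6, 8, 9) → sum 45
(10, 6, 8, 9, 1) → sum 34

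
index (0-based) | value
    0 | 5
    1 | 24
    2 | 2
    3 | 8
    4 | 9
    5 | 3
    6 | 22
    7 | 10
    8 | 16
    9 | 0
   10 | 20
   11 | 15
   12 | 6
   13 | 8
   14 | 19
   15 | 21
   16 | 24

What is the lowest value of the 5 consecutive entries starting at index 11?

Elements at indices 11..15: 15, 6, 8, 19, 21
min(15, 6, 8, 19, 21) = 6

6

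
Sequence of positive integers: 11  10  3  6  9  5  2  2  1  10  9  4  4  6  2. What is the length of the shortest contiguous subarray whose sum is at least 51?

10

Extend right; whenever the sum reaches 51, record the length and shrink from the left:
add 11: running sum 11 < 51
add 10: running sum 21 < 51
add 3: running sum 24 < 51
add 6: running sum 30 < 51
add 9: running sum 39 < 51
add 5: running sum 44 < 51
add 2: running sum 46 < 51
add 2: running sum 48 < 51
add 1: running sum 49 < 51
end 9: [11, 10, 3, 6, 9, 5, 2, 2, 1, 10] sum 59, len 10
end 10: [10, 3, 6, 9, 5, 2, 2, 1, 10, 9] sum 57, len 10
end 11: [3, 6, 9, 5, 2, 2, 1, 10, 9, 4] sum 51, len 10
end 12: [6, 9, 5, 2, 2, 1, 10, 9, 4, 4] sum 52, len 10
end 13: [9, 5, 2, 2, 1, 10, 9, 4, 4, 6] sum 52, len 10
end 14: [9, 5, 2, 2, 1, 10, 9, 4, 4, 6, 2] sum 54, len 11
Shortest qualifying length: 10.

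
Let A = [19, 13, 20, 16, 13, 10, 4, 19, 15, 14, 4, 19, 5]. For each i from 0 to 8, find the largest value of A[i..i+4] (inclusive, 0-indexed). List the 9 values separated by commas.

[19, 13, 20, 16, 13] → max 20
[13, 20, 16, 13, 10] → max 20
[20, 16, 13, 10, 4] → max 20
[16, 13, 10, 4, 19] → max 19
[13, 10, 4, 19, 15] → max 19
[10, 4, 19, 15, 14] → max 19
[4, 19, 15, 14, 4] → max 19
[19, 15, 14, 4, 19] → max 19
[15, 14, 4, 19, 5] → max 19

20, 20, 20, 19, 19, 19, 19, 19, 19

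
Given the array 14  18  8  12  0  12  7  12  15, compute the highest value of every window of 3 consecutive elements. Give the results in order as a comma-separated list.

[14, 18, 8] → max 18
[18, 8, 12] → max 18
[8, 12, 0] → max 12
[12, 0, 12] → max 12
[0, 12, 7] → max 12
[12, 7, 12] → max 12
[7, 12, 15] → max 15

18, 18, 12, 12, 12, 12, 15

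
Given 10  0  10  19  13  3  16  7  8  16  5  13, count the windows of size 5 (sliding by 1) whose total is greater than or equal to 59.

(10, 0, 10, 19, 13) → sum 52
(0, 10, 19, 13, 3) → sum 45
(10, 19, 13, 3, 16) → sum 61  ≥ 59 ✓
(19, 13, 3, 16, 7) → sum 58
(13, 3, 16, 7, 8) → sum 47
(3, 16, 7, 8, 16) → sum 50
(16, 7, 8, 16, 5) → sum 52
(7, 8, 16, 5, 13) → sum 49
1 window satisfy the condition.

1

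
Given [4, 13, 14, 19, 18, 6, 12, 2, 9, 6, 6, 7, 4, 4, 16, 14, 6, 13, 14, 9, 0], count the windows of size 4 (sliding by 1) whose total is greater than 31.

4 13 14 19 → sum 50  > 31 ✓
13 14 19 18 → sum 64  > 31 ✓
14 19 18 6 → sum 57  > 31 ✓
19 18 6 12 → sum 55  > 31 ✓
18 6 12 2 → sum 38  > 31 ✓
6 12 2 9 → sum 29
12 2 9 6 → sum 29
2 9 6 6 → sum 23
9 6 6 7 → sum 28
6 6 7 4 → sum 23
6 7 4 4 → sum 21
7 4 4 16 → sum 31
4 4 16 14 → sum 38  > 31 ✓
4 16 14 6 → sum 40  > 31 ✓
16 14 6 13 → sum 49  > 31 ✓
14 6 13 14 → sum 47  > 31 ✓
6 13 14 9 → sum 42  > 31 ✓
13 14 9 0 → sum 36  > 31 ✓
11 windows satisfy the condition.

11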